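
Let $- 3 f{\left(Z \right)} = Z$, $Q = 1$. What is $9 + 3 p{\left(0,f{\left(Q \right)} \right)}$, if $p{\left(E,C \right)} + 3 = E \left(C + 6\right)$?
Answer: $0$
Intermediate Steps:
$f{\left(Z \right)} = - \frac{Z}{3}$
$p{\left(E,C \right)} = -3 + E \left(6 + C\right)$ ($p{\left(E,C \right)} = -3 + E \left(C + 6\right) = -3 + E \left(6 + C\right)$)
$9 + 3 p{\left(0,f{\left(Q \right)} \right)} = 9 + 3 \left(-3 + 6 \cdot 0 + \left(- \frac{1}{3}\right) 1 \cdot 0\right) = 9 + 3 \left(-3 + 0 - 0\right) = 9 + 3 \left(-3 + 0 + 0\right) = 9 + 3 \left(-3\right) = 9 - 9 = 0$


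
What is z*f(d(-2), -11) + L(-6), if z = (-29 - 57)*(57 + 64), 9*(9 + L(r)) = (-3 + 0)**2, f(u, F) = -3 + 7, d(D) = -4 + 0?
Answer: -41632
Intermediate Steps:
d(D) = -4
f(u, F) = 4
L(r) = -8 (L(r) = -9 + (-3 + 0)**2/9 = -9 + (1/9)*(-3)**2 = -9 + (1/9)*9 = -9 + 1 = -8)
z = -10406 (z = -86*121 = -10406)
z*f(d(-2), -11) + L(-6) = -10406*4 - 8 = -41624 - 8 = -41632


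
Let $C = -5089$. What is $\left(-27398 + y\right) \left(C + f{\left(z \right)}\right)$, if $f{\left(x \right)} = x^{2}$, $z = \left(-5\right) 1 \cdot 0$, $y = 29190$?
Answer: $-9119488$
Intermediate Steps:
$z = 0$ ($z = \left(-5\right) 0 = 0$)
$\left(-27398 + y\right) \left(C + f{\left(z \right)}\right) = \left(-27398 + 29190\right) \left(-5089 + 0^{2}\right) = 1792 \left(-5089 + 0\right) = 1792 \left(-5089\right) = -9119488$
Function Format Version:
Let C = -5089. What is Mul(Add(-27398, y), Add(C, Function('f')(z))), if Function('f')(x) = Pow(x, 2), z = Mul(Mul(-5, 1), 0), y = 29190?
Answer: -9119488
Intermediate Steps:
z = 0 (z = Mul(-5, 0) = 0)
Mul(Add(-27398, y), Add(C, Function('f')(z))) = Mul(Add(-27398, 29190), Add(-5089, Pow(0, 2))) = Mul(1792, Add(-5089, 0)) = Mul(1792, -5089) = -9119488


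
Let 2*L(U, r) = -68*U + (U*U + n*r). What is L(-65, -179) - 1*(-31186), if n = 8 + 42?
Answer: 62067/2 ≈ 31034.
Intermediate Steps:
n = 50
L(U, r) = U²/2 - 34*U + 25*r (L(U, r) = (-68*U + (U*U + 50*r))/2 = (-68*U + (U² + 50*r))/2 = (U² - 68*U + 50*r)/2 = U²/2 - 34*U + 25*r)
L(-65, -179) - 1*(-31186) = ((½)*(-65)² - 34*(-65) + 25*(-179)) - 1*(-31186) = ((½)*4225 + 2210 - 4475) + 31186 = (4225/2 + 2210 - 4475) + 31186 = -305/2 + 31186 = 62067/2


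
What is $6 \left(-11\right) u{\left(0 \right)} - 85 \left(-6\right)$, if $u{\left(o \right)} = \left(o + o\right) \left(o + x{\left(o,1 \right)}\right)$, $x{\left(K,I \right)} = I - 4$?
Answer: $510$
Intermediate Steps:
$x{\left(K,I \right)} = -4 + I$ ($x{\left(K,I \right)} = I - 4 = -4 + I$)
$u{\left(o \right)} = 2 o \left(-3 + o\right)$ ($u{\left(o \right)} = \left(o + o\right) \left(o + \left(-4 + 1\right)\right) = 2 o \left(o - 3\right) = 2 o \left(-3 + o\right)$)
$6 \left(-11\right) u{\left(0 \right)} - 85 \left(-6\right) = 6 \left(-11\right) 2 \cdot 0 \left(-3 + 0\right) - 85 \left(-6\right) = - 66 \cdot 2 \cdot 0 \left(-3\right) - -510 = \left(-66\right) 0 + 510 = 0 + 510 = 510$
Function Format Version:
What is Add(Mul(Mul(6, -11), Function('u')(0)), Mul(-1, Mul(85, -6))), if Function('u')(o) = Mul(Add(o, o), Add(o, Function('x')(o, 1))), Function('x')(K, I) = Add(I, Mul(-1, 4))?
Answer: 510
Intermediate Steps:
Function('x')(K, I) = Add(-4, I) (Function('x')(K, I) = Add(I, -4) = Add(-4, I))
Function('u')(o) = Mul(2, o, Add(-3, o)) (Function('u')(o) = Mul(Add(o, o), Add(o, Add(-4, 1))) = Mul(Mul(2, o), Add(o, -3)) = Mul(Mul(2, o), Add(-3, o)) = Mul(2, o, Add(-3, o)))
Add(Mul(Mul(6, -11), Function('u')(0)), Mul(-1, Mul(85, -6))) = Add(Mul(Mul(6, -11), Mul(2, 0, Add(-3, 0))), Mul(-1, Mul(85, -6))) = Add(Mul(-66, Mul(2, 0, -3)), Mul(-1, -510)) = Add(Mul(-66, 0), 510) = Add(0, 510) = 510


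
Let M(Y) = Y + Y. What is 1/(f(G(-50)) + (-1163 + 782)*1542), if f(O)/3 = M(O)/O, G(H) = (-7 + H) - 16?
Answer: -1/587496 ≈ -1.7021e-6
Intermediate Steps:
M(Y) = 2*Y
G(H) = -23 + H
f(O) = 6 (f(O) = 3*((2*O)/O) = 3*2 = 6)
1/(f(G(-50)) + (-1163 + 782)*1542) = 1/(6 + (-1163 + 782)*1542) = 1/(6 - 381*1542) = 1/(6 - 587502) = 1/(-587496) = -1/587496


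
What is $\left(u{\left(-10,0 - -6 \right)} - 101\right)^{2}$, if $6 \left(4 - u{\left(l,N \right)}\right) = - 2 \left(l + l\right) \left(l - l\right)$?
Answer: $9409$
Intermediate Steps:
$u{\left(l,N \right)} = 4$ ($u{\left(l,N \right)} = 4 - \frac{- 2 \left(l + l\right) \left(l - l\right)}{6} = 4 - \frac{- 2 \cdot 2 l 0}{6} = 4 - \frac{- 4 l 0}{6} = 4 - 0 = 4 + 0 = 4$)
$\left(u{\left(-10,0 - -6 \right)} - 101\right)^{2} = \left(4 - 101\right)^{2} = \left(-97\right)^{2} = 9409$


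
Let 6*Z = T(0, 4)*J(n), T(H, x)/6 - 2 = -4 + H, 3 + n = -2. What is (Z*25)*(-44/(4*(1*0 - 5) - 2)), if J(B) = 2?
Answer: -200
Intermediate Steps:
n = -5 (n = -3 - 2 = -5)
T(H, x) = -12 + 6*H (T(H, x) = 12 + 6*(-4 + H) = 12 + (-24 + 6*H) = -12 + 6*H)
Z = -4 (Z = ((-12 + 6*0)*2)/6 = ((-12 + 0)*2)/6 = (-12*2)/6 = (⅙)*(-24) = -4)
(Z*25)*(-44/(4*(1*0 - 5) - 2)) = (-4*25)*(-44/(4*(1*0 - 5) - 2)) = -(-4400)/(4*(0 - 5) - 2) = -(-4400)/(4*(-5) - 2) = -(-4400)/(-20 - 2) = -(-4400)/(-22) = -(-4400)*(-1)/22 = -100*2 = -200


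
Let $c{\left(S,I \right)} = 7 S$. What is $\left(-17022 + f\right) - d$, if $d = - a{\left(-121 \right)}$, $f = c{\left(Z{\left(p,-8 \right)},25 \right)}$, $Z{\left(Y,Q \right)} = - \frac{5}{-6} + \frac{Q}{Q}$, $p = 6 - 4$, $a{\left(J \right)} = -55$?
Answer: $- \frac{102385}{6} \approx -17064.0$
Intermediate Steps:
$p = 2$
$Z{\left(Y,Q \right)} = \frac{11}{6}$ ($Z{\left(Y,Q \right)} = \left(-5\right) \left(- \frac{1}{6}\right) + 1 = \frac{5}{6} + 1 = \frac{11}{6}$)
$f = \frac{77}{6}$ ($f = 7 \cdot \frac{11}{6} = \frac{77}{6} \approx 12.833$)
$d = 55$ ($d = \left(-1\right) \left(-55\right) = 55$)
$\left(-17022 + f\right) - d = \left(-17022 + \frac{77}{6}\right) - 55 = - \frac{102055}{6} - 55 = - \frac{102385}{6}$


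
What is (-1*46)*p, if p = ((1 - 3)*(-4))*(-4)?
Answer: 1472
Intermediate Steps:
p = -32 (p = -2*(-4)*(-4) = 8*(-4) = -32)
(-1*46)*p = -1*46*(-32) = -46*(-32) = 1472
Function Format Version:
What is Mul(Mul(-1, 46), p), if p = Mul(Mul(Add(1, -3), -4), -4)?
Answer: 1472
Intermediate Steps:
p = -32 (p = Mul(Mul(-2, -4), -4) = Mul(8, -4) = -32)
Mul(Mul(-1, 46), p) = Mul(Mul(-1, 46), -32) = Mul(-46, -32) = 1472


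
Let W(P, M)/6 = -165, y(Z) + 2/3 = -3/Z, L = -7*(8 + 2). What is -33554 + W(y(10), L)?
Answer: -34544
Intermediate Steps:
L = -70 (L = -7*10 = -70)
y(Z) = -2/3 - 3/Z
W(P, M) = -990 (W(P, M) = 6*(-165) = -990)
-33554 + W(y(10), L) = -33554 - 990 = -34544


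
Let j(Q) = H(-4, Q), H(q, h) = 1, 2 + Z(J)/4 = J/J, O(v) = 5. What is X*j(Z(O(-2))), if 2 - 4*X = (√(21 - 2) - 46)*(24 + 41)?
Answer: 748 - 65*√19/4 ≈ 677.17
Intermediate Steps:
Z(J) = -4 (Z(J) = -8 + 4*(J/J) = -8 + 4*1 = -8 + 4 = -4)
j(Q) = 1
X = 748 - 65*√19/4 (X = ½ - (√(21 - 2) - 46)*(24 + 41)/4 = ½ - (√19 - 46)*65/4 = ½ - (-46 + √19)*65/4 = ½ - (-2990 + 65*√19)/4 = ½ + (1495/2 - 65*√19/4) = 748 - 65*√19/4 ≈ 677.17)
X*j(Z(O(-2))) = (748 - 65*√19/4)*1 = 748 - 65*√19/4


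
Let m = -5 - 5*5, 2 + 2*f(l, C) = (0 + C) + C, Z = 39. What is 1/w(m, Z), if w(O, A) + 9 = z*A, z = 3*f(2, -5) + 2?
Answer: -1/633 ≈ -0.0015798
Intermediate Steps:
f(l, C) = -1 + C (f(l, C) = -1 + ((0 + C) + C)/2 = -1 + (C + C)/2 = -1 + (2*C)/2 = -1 + C)
z = -16 (z = 3*(-1 - 5) + 2 = 3*(-6) + 2 = -18 + 2 = -16)
m = -30 (m = -5 - 25 = -30)
w(O, A) = -9 - 16*A
1/w(m, Z) = 1/(-9 - 16*39) = 1/(-9 - 624) = 1/(-633) = -1/633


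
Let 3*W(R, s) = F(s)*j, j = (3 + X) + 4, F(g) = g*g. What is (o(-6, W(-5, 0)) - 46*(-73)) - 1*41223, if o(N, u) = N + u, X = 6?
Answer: -37871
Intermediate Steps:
F(g) = g²
j = 13 (j = (3 + 6) + 4 = 9 + 4 = 13)
W(R, s) = 13*s²/3 (W(R, s) = (s²*13)/3 = (13*s²)/3 = 13*s²/3)
(o(-6, W(-5, 0)) - 46*(-73)) - 1*41223 = ((-6 + (13/3)*0²) - 46*(-73)) - 1*41223 = ((-6 + (13/3)*0) + 3358) - 41223 = ((-6 + 0) + 3358) - 41223 = (-6 + 3358) - 41223 = 3352 - 41223 = -37871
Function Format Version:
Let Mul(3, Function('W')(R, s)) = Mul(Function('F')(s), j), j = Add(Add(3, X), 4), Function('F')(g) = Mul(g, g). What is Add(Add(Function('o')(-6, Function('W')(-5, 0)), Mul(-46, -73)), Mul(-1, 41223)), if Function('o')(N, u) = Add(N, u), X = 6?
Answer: -37871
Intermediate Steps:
Function('F')(g) = Pow(g, 2)
j = 13 (j = Add(Add(3, 6), 4) = Add(9, 4) = 13)
Function('W')(R, s) = Mul(Rational(13, 3), Pow(s, 2)) (Function('W')(R, s) = Mul(Rational(1, 3), Mul(Pow(s, 2), 13)) = Mul(Rational(1, 3), Mul(13, Pow(s, 2))) = Mul(Rational(13, 3), Pow(s, 2)))
Add(Add(Function('o')(-6, Function('W')(-5, 0)), Mul(-46, -73)), Mul(-1, 41223)) = Add(Add(Add(-6, Mul(Rational(13, 3), Pow(0, 2))), Mul(-46, -73)), Mul(-1, 41223)) = Add(Add(Add(-6, Mul(Rational(13, 3), 0)), 3358), -41223) = Add(Add(Add(-6, 0), 3358), -41223) = Add(Add(-6, 3358), -41223) = Add(3352, -41223) = -37871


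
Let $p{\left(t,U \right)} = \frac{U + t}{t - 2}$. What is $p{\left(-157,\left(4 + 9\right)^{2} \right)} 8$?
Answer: $- \frac{32}{53} \approx -0.60377$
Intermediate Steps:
$p{\left(t,U \right)} = \frac{U + t}{-2 + t}$
$p{\left(-157,\left(4 + 9\right)^{2} \right)} 8 = \frac{\left(4 + 9\right)^{2} - 157}{-2 - 157} \cdot 8 = \frac{13^{2} - 157}{-159} \cdot 8 = - \frac{169 - 157}{159} \cdot 8 = \left(- \frac{1}{159}\right) 12 \cdot 8 = \left(- \frac{4}{53}\right) 8 = - \frac{32}{53}$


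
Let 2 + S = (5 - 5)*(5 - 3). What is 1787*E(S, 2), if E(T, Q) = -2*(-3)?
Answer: 10722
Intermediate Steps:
S = -2 (S = -2 + (5 - 5)*(5 - 3) = -2 + 0*2 = -2 + 0 = -2)
E(T, Q) = 6
1787*E(S, 2) = 1787*6 = 10722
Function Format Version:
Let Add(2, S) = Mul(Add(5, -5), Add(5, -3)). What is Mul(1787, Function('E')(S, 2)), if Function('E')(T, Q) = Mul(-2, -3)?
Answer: 10722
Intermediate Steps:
S = -2 (S = Add(-2, Mul(Add(5, -5), Add(5, -3))) = Add(-2, Mul(0, 2)) = Add(-2, 0) = -2)
Function('E')(T, Q) = 6
Mul(1787, Function('E')(S, 2)) = Mul(1787, 6) = 10722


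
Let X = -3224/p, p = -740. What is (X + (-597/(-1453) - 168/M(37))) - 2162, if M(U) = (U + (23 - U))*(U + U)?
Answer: -13337731741/6182515 ≈ -2157.3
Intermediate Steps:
M(U) = 46*U (M(U) = 23*(2*U) = 46*U)
X = 806/185 (X = -3224/(-740) = -3224*(-1/740) = 806/185 ≈ 4.3568)
(X + (-597/(-1453) - 168/M(37))) - 2162 = (806/185 + (-597/(-1453) - 168/(46*37))) - 2162 = (806/185 + (-597*(-1/1453) - 168/1702)) - 2162 = (806/185 + (597/1453 - 168*1/1702)) - 2162 = (806/185 + (597/1453 - 84/851)) - 2162 = (806/185 + 385995/1236503) - 2162 = 28865689/6182515 - 2162 = -13337731741/6182515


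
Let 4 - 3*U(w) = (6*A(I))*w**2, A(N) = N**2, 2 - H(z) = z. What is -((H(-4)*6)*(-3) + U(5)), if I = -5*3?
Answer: 34070/3 ≈ 11357.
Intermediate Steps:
H(z) = 2 - z
I = -15
U(w) = 4/3 - 450*w**2 (U(w) = 4/3 - 6*(-15)**2*w**2/3 = 4/3 - 6*225*w**2/3 = 4/3 - 450*w**2)
-((H(-4)*6)*(-3) + U(5)) = -(((2 - 1*(-4))*6)*(-3) + (4/3 - 450*5**2)) = -(((2 + 4)*6)*(-3) + (4/3 - 450*25)) = -((6*6)*(-3) + (4/3 - 11250)) = -(36*(-3) - 33746/3) = -(-108 - 33746/3) = -1*(-34070/3) = 34070/3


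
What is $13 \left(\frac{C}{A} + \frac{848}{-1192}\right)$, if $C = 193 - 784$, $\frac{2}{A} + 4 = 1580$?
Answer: $- \frac{902077774}{149} \approx -6.0542 \cdot 10^{6}$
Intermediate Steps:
$A = \frac{1}{788}$ ($A = \frac{2}{-4 + 1580} = \frac{2}{1576} = 2 \cdot \frac{1}{1576} = \frac{1}{788} \approx 0.001269$)
$C = -591$ ($C = 193 - 784 = -591$)
$13 \left(\frac{C}{A} + \frac{848}{-1192}\right) = 13 \left(- 591 \frac{1}{\frac{1}{788}} + \frac{848}{-1192}\right) = 13 \left(\left(-591\right) 788 + 848 \left(- \frac{1}{1192}\right)\right) = 13 \left(-465708 - \frac{106}{149}\right) = 13 \left(- \frac{69390598}{149}\right) = - \frac{902077774}{149}$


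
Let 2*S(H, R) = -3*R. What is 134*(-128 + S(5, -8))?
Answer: -15544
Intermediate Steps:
S(H, R) = -3*R/2 (S(H, R) = (-3*R)/2 = -3*R/2)
134*(-128 + S(5, -8)) = 134*(-128 - 3/2*(-8)) = 134*(-128 + 12) = 134*(-116) = -15544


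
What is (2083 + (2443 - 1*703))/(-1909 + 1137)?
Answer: -3823/772 ≈ -4.9521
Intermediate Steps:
(2083 + (2443 - 1*703))/(-1909 + 1137) = (2083 + (2443 - 703))/(-772) = (2083 + 1740)*(-1/772) = 3823*(-1/772) = -3823/772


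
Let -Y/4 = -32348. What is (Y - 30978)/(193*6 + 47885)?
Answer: 98414/49043 ≈ 2.0067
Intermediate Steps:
Y = 129392 (Y = -4*(-32348) = 129392)
(Y - 30978)/(193*6 + 47885) = (129392 - 30978)/(193*6 + 47885) = 98414/(1158 + 47885) = 98414/49043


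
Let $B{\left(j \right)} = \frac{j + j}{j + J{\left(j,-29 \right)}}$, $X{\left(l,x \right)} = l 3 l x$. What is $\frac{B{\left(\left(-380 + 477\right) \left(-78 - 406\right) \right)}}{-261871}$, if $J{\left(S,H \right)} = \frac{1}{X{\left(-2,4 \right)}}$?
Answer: $- \frac{4507008}{590127084113} \approx -7.6374 \cdot 10^{-6}$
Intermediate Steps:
$X{\left(l,x \right)} = 3 x l^{2}$ ($X{\left(l,x \right)} = 3 l l x = 3 x l^{2}$)
$J{\left(S,H \right)} = \frac{1}{48}$ ($J{\left(S,H \right)} = \frac{1}{3 \cdot 4 \left(-2\right)^{2}} = \frac{1}{3 \cdot 4 \cdot 4} = \frac{1}{48}$)
$B{\left(j \right)} = \frac{2 j}{\frac{1}{48} + j}$ ($B{\left(j \right)} = \frac{j + j}{j + \frac{1}{48}} = \frac{2 j}{\frac{1}{48} + j}$)
$\frac{B{\left(\left(-380 + 477\right) \left(-78 - 406\right) \right)}}{-261871} = \frac{96 \left(-380 + 477\right) \left(-78 - 406\right) \frac{1}{1 + 48 \left(-380 + 477\right) \left(-78 - 406\right)}}{-261871} = \frac{96 \cdot 97 \left(-484\right)}{1 + 48 \cdot 97 \left(-484\right)} \left(- \frac{1}{261871}\right) = 96 \left(-46948\right) \frac{1}{1 + 48 \left(-46948\right)} \left(- \frac{1}{261871}\right) = 96 \left(-46948\right) \frac{1}{1 - 2253504} \left(- \frac{1}{261871}\right) = 96 \left(-46948\right) \frac{1}{-2253503} \left(- \frac{1}{261871}\right) = 96 \left(-46948\right) \left(- \frac{1}{2253503}\right) \left(- \frac{1}{261871}\right) = \frac{4507008}{2253503} \left(- \frac{1}{261871}\right) = - \frac{4507008}{590127084113}$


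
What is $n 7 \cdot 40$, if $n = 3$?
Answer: $840$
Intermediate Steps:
$n 7 \cdot 40 = 3 \cdot 7 \cdot 40 = 21 \cdot 40 = 840$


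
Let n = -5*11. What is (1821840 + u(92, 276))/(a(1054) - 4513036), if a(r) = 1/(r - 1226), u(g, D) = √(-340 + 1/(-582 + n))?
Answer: -313356480/776242193 - 172*I*√2815553/70638039563 ≈ -0.40368 - 4.0857e-6*I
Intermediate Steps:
n = -55
u(g, D) = I*√2815553/91 (u(g, D) = √(-340 + 1/(-582 - 55)) = √(-340 + 1/(-637)) = √(-340 - 1/637) = √(-216581/637) = I*√2815553/91)
a(r) = 1/(-1226 + r)
(1821840 + u(92, 276))/(a(1054) - 4513036) = (1821840 + I*√2815553/91)/(1/(-1226 + 1054) - 4513036) = (1821840 + I*√2815553/91)/(1/(-172) - 4513036) = (1821840 + I*√2815553/91)/(-1/172 - 4513036) = (1821840 + I*√2815553/91)/(-776242193/172) = (1821840 + I*√2815553/91)*(-172/776242193) = -313356480/776242193 - 172*I*√2815553/70638039563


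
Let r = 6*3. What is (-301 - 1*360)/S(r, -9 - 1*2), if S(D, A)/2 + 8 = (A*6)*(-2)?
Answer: -661/248 ≈ -2.6653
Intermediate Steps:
r = 18
S(D, A) = -16 - 24*A (S(D, A) = -16 + 2*((A*6)*(-2)) = -16 + 2*((6*A)*(-2)) = -16 + 2*(-12*A) = -16 - 24*A)
(-301 - 1*360)/S(r, -9 - 1*2) = (-301 - 1*360)/(-16 - 24*(-9 - 1*2)) = (-301 - 360)/(-16 - 24*(-9 - 2)) = -661/(-16 - 24*(-11)) = -661/(-16 + 264) = -661/248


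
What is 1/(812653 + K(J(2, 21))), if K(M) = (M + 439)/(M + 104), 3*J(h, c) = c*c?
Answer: 251/203976489 ≈ 1.2305e-6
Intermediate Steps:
J(h, c) = c²/3 (J(h, c) = (c*c)/3 = c²/3)
K(M) = (439 + M)/(104 + M)
1/(812653 + K(J(2, 21))) = 1/(812653 + (439 + (⅓)*21²)/(104 + (⅓)*21²)) = 1/(812653 + (439 + (⅓)*441)/(104 + (⅓)*441)) = 1/(812653 + (439 + 147)/(104 + 147)) = 1/(812653 + 586/251) = 1/(203976489/251) = 251/203976489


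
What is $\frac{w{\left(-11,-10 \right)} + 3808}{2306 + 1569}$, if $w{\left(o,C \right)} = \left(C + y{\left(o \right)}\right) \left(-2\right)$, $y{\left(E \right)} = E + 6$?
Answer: $\frac{3838}{3875} \approx 0.99045$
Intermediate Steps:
$y{\left(E \right)} = 6 + E$
$w{\left(o,C \right)} = -12 - 2 C - 2 o$ ($w{\left(o,C \right)} = \left(C + \left(6 + o\right)\right) \left(-2\right) = \left(6 + C + o\right) \left(-2\right) = -12 - 2 C - 2 o$)
$\frac{w{\left(-11,-10 \right)} + 3808}{2306 + 1569} = \frac{\left(-12 - -20 - -22\right) + 3808}{2306 + 1569} = \frac{\left(-12 + 20 + 22\right) + 3808}{3875} = \left(30 + 3808\right) \frac{1}{3875} = 3838 \cdot \frac{1}{3875} = \frac{3838}{3875}$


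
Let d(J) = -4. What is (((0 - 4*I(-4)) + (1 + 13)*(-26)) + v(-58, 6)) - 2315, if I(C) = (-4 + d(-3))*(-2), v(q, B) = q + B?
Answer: -2795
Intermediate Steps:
v(q, B) = B + q
I(C) = 16 (I(C) = (-4 - 4)*(-2) = -8*(-2) = 16)
(((0 - 4*I(-4)) + (1 + 13)*(-26)) + v(-58, 6)) - 2315 = (((0 - 4*16) + (1 + 13)*(-26)) + (6 - 58)) - 2315 = (((0 - 64) + 14*(-26)) - 52) - 2315 = ((-64 - 364) - 52) - 2315 = (-428 - 52) - 2315 = -480 - 2315 = -2795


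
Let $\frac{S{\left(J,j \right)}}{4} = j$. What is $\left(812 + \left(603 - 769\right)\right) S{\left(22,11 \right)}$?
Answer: $28424$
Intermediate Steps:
$S{\left(J,j \right)} = 4 j$
$\left(812 + \left(603 - 769\right)\right) S{\left(22,11 \right)} = \left(812 + \left(603 - 769\right)\right) 4 \cdot 11 = \left(812 - 166\right) 44 = 646 \cdot 44 = 28424$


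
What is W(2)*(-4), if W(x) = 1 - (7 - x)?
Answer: 16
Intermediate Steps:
W(x) = -6 + x (W(x) = 1 + (-7 + x) = -6 + x)
W(2)*(-4) = (-6 + 2)*(-4) = -4*(-4) = 16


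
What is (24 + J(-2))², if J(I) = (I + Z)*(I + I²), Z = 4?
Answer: 784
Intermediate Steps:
J(I) = (4 + I)*(I + I²) (J(I) = (I + 4)*(I + I²) = (4 + I)*(I + I²))
(24 + J(-2))² = (24 - 2*(4 + (-2)² + 5*(-2)))² = (24 - 2*(4 + 4 - 10))² = (24 - 2*(-2))² = (24 + 4)² = 28² = 784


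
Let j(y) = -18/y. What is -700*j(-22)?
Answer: -6300/11 ≈ -572.73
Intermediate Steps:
-700*j(-22) = -(-12600)/(-22) = -(-12600)*(-1)/22 = -700*9/11 = -6300/11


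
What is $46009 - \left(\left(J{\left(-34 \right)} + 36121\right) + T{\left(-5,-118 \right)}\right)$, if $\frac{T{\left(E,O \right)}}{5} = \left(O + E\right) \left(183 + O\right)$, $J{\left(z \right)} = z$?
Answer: $49897$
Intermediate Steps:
$T{\left(E,O \right)} = 5 \left(183 + O\right) \left(E + O\right)$ ($T{\left(E,O \right)} = 5 \left(O + E\right) \left(183 + O\right) = 5 \left(E + O\right) \left(183 + O\right) = 5 \left(183 + O\right) \left(E + O\right)$)
$46009 - \left(\left(J{\left(-34 \right)} + 36121\right) + T{\left(-5,-118 \right)}\right) = 46009 - \left(\left(-34 + 36121\right) + \left(5 \left(-118\right)^{2} + 915 \left(-5\right) + 915 \left(-118\right) + 5 \left(-5\right) \left(-118\right)\right)\right) = 46009 - \left(36087 + \left(5 \cdot 13924 - 4575 - 107970 + 2950\right)\right) = 46009 - \left(36087 + \left(69620 - 4575 - 107970 + 2950\right)\right) = 46009 - \left(36087 - 39975\right) = 46009 - -3888 = 46009 + 3888 = 49897$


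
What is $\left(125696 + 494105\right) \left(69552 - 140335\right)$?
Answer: $-43871374183$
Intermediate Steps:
$\left(125696 + 494105\right) \left(69552 - 140335\right) = 619801 \left(-70783\right) = -43871374183$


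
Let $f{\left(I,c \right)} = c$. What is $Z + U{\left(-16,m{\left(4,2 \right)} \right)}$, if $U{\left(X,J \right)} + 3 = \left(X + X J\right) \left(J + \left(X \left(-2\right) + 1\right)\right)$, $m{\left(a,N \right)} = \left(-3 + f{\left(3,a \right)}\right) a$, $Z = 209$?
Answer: $-2754$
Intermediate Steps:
$m{\left(a,N \right)} = a \left(-3 + a\right)$ ($m{\left(a,N \right)} = \left(-3 + a\right) a = a \left(-3 + a\right)$)
$U{\left(X,J \right)} = -3 + \left(X + J X\right) \left(1 + J - 2 X\right)$ ($U{\left(X,J \right)} = -3 + \left(X + X J\right) \left(J + \left(X \left(-2\right) + 1\right)\right) = -3 + \left(X + J X\right) \left(J - \left(-1 + 2 X\right)\right) = -3 + \left(X + J X\right) \left(1 + J - 2 X\right)$)
$Z + U{\left(-16,m{\left(4,2 \right)} \right)} = 209 - \left(19 + 512 + 16 \cdot 16 \left(-3 + 4\right)^{2} - 2 \cdot 4 \left(-3 + 4\right) \left(-16\right) + 2 \cdot 4 \left(-3 + 4\right) \left(-16\right)^{2}\right) = 209 - \left(531 + 256 - 2 \cdot 4 \cdot 1 \left(-16\right) + 2 \cdot 4 \cdot 1 \cdot 256\right) = 209 - \left(531 + 128 + 256 + 2048\right) = 209 - 2963 = -2754$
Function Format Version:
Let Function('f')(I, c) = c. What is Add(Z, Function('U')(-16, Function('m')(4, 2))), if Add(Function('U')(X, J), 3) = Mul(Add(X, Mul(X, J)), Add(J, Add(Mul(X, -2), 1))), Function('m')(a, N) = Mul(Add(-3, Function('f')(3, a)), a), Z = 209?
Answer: -2754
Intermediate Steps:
Function('m')(a, N) = Mul(a, Add(-3, a)) (Function('m')(a, N) = Mul(Add(-3, a), a) = Mul(a, Add(-3, a)))
Function('U')(X, J) = Add(-3, Mul(Add(X, Mul(J, X)), Add(1, J, Mul(-2, X)))) (Function('U')(X, J) = Add(-3, Mul(Add(X, Mul(X, J)), Add(J, Add(Mul(X, -2), 1)))) = Add(-3, Mul(Add(X, Mul(J, X)), Add(J, Add(Mul(-2, X), 1)))) = Add(-3, Mul(Add(X, Mul(J, X)), Add(J, Add(1, Mul(-2, X))))) = Add(-3, Mul(Add(X, Mul(J, X)), Add(1, J, Mul(-2, X)))))
Add(Z, Function('U')(-16, Function('m')(4, 2))) = Add(209, Add(-3, -16, Mul(-2, Pow(-16, 2)), Mul(-16, Pow(Mul(4, Add(-3, 4)), 2)), Mul(-2, Mul(4, Add(-3, 4)), Pow(-16, 2)), Mul(2, Mul(4, Add(-3, 4)), -16))) = Add(209, Add(-3, -16, Mul(-2, 256), Mul(-16, Pow(Mul(4, 1), 2)), Mul(-2, Mul(4, 1), 256), Mul(2, Mul(4, 1), -16))) = Add(209, Add(-3, -16, -512, Mul(-16, Pow(4, 2)), Mul(-2, 4, 256), Mul(2, 4, -16))) = Add(209, Add(-3, -16, -512, Mul(-16, 16), -2048, -128)) = Add(209, Add(-3, -16, -512, -256, -2048, -128)) = Add(209, -2963) = -2754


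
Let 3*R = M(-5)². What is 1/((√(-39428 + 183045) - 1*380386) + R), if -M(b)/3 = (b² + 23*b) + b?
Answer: -353311/124828519104 - √143617/124828519104 ≈ -2.8334e-6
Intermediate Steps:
M(b) = -72*b - 3*b² (M(b) = -3*((b² + 23*b) + b) = -3*(b² + 24*b) = -72*b - 3*b²)
R = 27075 (R = (-3*(-5)*(24 - 5))²/3 = (-3*(-5)*19)²/3 = (⅓)*285² = (⅓)*81225 = 27075)
1/((√(-39428 + 183045) - 1*380386) + R) = 1/((√(-39428 + 183045) - 1*380386) + 27075) = 1/((√143617 - 380386) + 27075) = 1/((-380386 + √143617) + 27075) = 1/(-353311 + √143617)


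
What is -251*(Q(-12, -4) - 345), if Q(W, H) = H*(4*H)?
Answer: 70531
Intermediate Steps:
Q(W, H) = 4*H²
-251*(Q(-12, -4) - 345) = -251*(4*(-4)² - 345) = -251*(4*16 - 345) = -251*(64 - 345) = -251*(-281) = 70531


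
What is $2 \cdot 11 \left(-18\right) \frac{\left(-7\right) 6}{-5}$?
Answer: $- \frac{16632}{5} \approx -3326.4$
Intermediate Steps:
$2 \cdot 11 \left(-18\right) \frac{\left(-7\right) 6}{-5} = 22 \left(-18\right) \left(\left(-42\right) \left(- \frac{1}{5}\right)\right) = \left(-396\right) \frac{42}{5} = - \frac{16632}{5}$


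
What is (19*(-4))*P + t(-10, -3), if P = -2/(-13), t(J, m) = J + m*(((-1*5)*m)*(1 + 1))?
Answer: -1452/13 ≈ -111.69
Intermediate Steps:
t(J, m) = J - 10*m² (t(J, m) = J + m*(-5*m*2) = J + m*(-10*m) = J - 10*m²)
P = 2/13 (P = -1/13*(-2) = 2/13 ≈ 0.15385)
(19*(-4))*P + t(-10, -3) = (19*(-4))*(2/13) + (-10 - 10*(-3)²) = -76*2/13 + (-10 - 10*9) = -152/13 + (-10 - 90) = -152/13 - 100 = -1452/13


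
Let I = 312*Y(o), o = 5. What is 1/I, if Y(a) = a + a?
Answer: 1/3120 ≈ 0.00032051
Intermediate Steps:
Y(a) = 2*a
I = 3120 (I = 312*(2*5) = 312*10 = 3120)
1/I = 1/3120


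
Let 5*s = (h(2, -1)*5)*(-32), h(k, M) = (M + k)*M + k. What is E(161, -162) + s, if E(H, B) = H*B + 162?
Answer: -25952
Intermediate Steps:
h(k, M) = k + M*(M + k) (h(k, M) = M*(M + k) + k = k + M*(M + k))
s = -32 (s = (((2 + (-1)**2 - 1*2)*5)*(-32))/5 = (((2 + 1 - 2)*5)*(-32))/5 = ((1*5)*(-32))/5 = (5*(-32))/5 = (1/5)*(-160) = -32)
E(H, B) = 162 + B*H (E(H, B) = B*H + 162 = 162 + B*H)
E(161, -162) + s = (162 - 162*161) - 32 = (162 - 26082) - 32 = -25920 - 32 = -25952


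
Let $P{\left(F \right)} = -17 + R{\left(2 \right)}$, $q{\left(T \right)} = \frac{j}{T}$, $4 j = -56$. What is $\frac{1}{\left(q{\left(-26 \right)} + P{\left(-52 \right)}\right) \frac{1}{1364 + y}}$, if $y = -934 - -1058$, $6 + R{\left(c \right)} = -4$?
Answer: $- \frac{2418}{43} \approx -56.233$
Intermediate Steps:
$j = -14$ ($j = \frac{1}{4} \left(-56\right) = -14$)
$R{\left(c \right)} = -10$ ($R{\left(c \right)} = -6 - 4 = -10$)
$q{\left(T \right)} = - \frac{14}{T}$
$y = 124$ ($y = -934 + 1058 = 124$)
$P{\left(F \right)} = -27$ ($P{\left(F \right)} = -17 - 10 = -27$)
$\frac{1}{\left(q{\left(-26 \right)} + P{\left(-52 \right)}\right) \frac{1}{1364 + y}} = \frac{1}{\left(- \frac{14}{-26} - 27\right) \frac{1}{1364 + 124}} = \frac{1}{\left(\left(-14\right) \left(- \frac{1}{26}\right) - 27\right) \frac{1}{1488}} = \frac{1}{\left(\frac{7}{13} - 27\right) \frac{1}{1488}} = \frac{1}{\left(- \frac{344}{13}\right) \frac{1}{1488}} = \frac{1}{- \frac{43}{2418}} = - \frac{2418}{43}$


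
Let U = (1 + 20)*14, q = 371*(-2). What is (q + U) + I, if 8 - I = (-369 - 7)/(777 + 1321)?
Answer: -461372/1049 ≈ -439.82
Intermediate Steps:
q = -742
I = 8580/1049 (I = 8 - (-369 - 7)/(777 + 1321) = 8 - (-376)/2098 = 8 - 1*(-188/1049) = 8 + 188/1049 = 8580/1049 ≈ 8.1792)
U = 294 (U = 21*14 = 294)
(q + U) + I = (-742 + 294) + 8580/1049 = -448 + 8580/1049 = -461372/1049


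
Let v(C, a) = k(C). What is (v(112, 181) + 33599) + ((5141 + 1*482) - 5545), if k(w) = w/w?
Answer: 33678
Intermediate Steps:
k(w) = 1
v(C, a) = 1
(v(112, 181) + 33599) + ((5141 + 1*482) - 5545) = (1 + 33599) + ((5141 + 1*482) - 5545) = 33600 + ((5141 + 482) - 5545) = 33600 + (5623 - 5545) = 33600 + 78 = 33678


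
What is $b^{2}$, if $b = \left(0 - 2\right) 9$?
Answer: $324$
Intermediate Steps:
$b = -18$ ($b = \left(-2\right) 9 = -18$)
$b^{2} = \left(-18\right)^{2} = 324$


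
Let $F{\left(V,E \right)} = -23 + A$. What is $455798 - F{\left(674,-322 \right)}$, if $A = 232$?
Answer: $455589$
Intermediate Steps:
$F{\left(V,E \right)} = 209$ ($F{\left(V,E \right)} = -23 + 232 = 209$)
$455798 - F{\left(674,-322 \right)} = 455798 - 209 = 455589$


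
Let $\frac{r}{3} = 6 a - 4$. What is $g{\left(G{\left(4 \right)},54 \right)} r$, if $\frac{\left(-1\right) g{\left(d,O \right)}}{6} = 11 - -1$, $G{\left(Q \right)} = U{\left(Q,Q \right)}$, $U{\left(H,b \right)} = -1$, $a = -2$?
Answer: $3456$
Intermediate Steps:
$G{\left(Q \right)} = -1$
$r = -48$ ($r = 3 \left(6 \left(-2\right) - 4\right) = 3 \left(-12 - 4\right) = 3 \left(-16\right) = -48$)
$g{\left(d,O \right)} = -72$ ($g{\left(d,O \right)} = - 6 \left(11 - -1\right) = - 6 \left(11 + 1\right) = \left(-6\right) 12 = -72$)
$g{\left(G{\left(4 \right)},54 \right)} r = \left(-72\right) \left(-48\right) = 3456$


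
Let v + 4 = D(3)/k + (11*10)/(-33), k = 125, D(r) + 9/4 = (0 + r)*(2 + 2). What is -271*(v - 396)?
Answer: 163923293/1500 ≈ 1.0928e+5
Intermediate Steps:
D(r) = -9/4 + 4*r (D(r) = -9/4 + (0 + r)*(2 + 2) = -9/4 + r*4 = -9/4 + 4*r)
v = -10883/1500 (v = -4 + ((-9/4 + 4*3)/125 + (11*10)/(-33)) = -4 + ((-9/4 + 12)*(1/125) + 110*(-1/33)) = -4 + ((39/4)*(1/125) - 10/3) = -4 + (39/500 - 10/3) = -4 - 4883/1500 = -10883/1500 ≈ -7.2553)
-271*(v - 396) = -271*(-10883/1500 - 396) = -271*(-604883/1500) = 163923293/1500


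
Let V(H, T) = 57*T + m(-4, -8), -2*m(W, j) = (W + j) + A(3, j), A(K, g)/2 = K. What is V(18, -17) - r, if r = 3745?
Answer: -4711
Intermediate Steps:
A(K, g) = 2*K
m(W, j) = -3 - W/2 - j/2 (m(W, j) = -((W + j) + 2*3)/2 = -((W + j) + 6)/2 = -(6 + W + j)/2 = -3 - W/2 - j/2)
V(H, T) = 3 + 57*T (V(H, T) = 57*T + (-3 - ½*(-4) - ½*(-8)) = 57*T + (-3 + 2 + 4) = 57*T + 3 = 3 + 57*T)
V(18, -17) - r = (3 + 57*(-17)) - 1*3745 = (3 - 969) - 3745 = -966 - 3745 = -4711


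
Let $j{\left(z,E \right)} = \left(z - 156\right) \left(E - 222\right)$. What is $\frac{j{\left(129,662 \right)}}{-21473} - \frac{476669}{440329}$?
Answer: $- \frac{5004404917}{9455184617} \approx -0.52928$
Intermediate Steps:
$j{\left(z,E \right)} = \left(-222 + E\right) \left(-156 + z\right)$ ($j{\left(z,E \right)} = \left(-156 + z\right) \left(-222 + E\right) = \left(-222 + E\right) \left(-156 + z\right)$)
$\frac{j{\left(129,662 \right)}}{-21473} - \frac{476669}{440329} = \frac{34632 - 28638 - 103272 + 662 \cdot 129}{-21473} - \frac{476669}{440329} = \left(34632 - 28638 - 103272 + 85398\right) \left(- \frac{1}{21473}\right) - \frac{476669}{440329} = \left(-11880\right) \left(- \frac{1}{21473}\right) - \frac{476669}{440329} = \frac{11880}{21473} - \frac{476669}{440329} = - \frac{5004404917}{9455184617}$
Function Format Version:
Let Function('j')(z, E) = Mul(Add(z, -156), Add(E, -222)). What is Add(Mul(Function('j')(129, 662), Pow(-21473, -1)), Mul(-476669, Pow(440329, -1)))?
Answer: Rational(-5004404917, 9455184617) ≈ -0.52928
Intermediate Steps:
Function('j')(z, E) = Mul(Add(-222, E), Add(-156, z)) (Function('j')(z, E) = Mul(Add(-156, z), Add(-222, E)) = Mul(Add(-222, E), Add(-156, z)))
Add(Mul(Function('j')(129, 662), Pow(-21473, -1)), Mul(-476669, Pow(440329, -1))) = Add(Mul(Add(34632, Mul(-222, 129), Mul(-156, 662), Mul(662, 129)), Pow(-21473, -1)), Mul(-476669, Pow(440329, -1))) = Add(Mul(Add(34632, -28638, -103272, 85398), Rational(-1, 21473)), Mul(-476669, Rational(1, 440329))) = Add(Mul(-11880, Rational(-1, 21473)), Rational(-476669, 440329)) = Add(Rational(11880, 21473), Rational(-476669, 440329)) = Rational(-5004404917, 9455184617)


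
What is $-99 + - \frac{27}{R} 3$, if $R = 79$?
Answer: $- \frac{7902}{79} \approx -100.03$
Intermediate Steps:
$-99 + - \frac{27}{R} 3 = -99 + - \frac{27}{79} \cdot 3 = -99 + \left(-27\right) \frac{1}{79} \cdot 3 = -99 - \frac{81}{79} = - \frac{7902}{79}$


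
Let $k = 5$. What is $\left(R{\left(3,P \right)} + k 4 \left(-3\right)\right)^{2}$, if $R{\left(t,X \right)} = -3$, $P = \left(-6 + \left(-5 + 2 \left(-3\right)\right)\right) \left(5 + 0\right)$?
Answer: $3969$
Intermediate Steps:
$P = -85$ ($P = \left(-6 - 11\right) 5 = \left(-17\right) 5 = -85$)
$\left(R{\left(3,P \right)} + k 4 \left(-3\right)\right)^{2} = \left(-3 + 5 \cdot 4 \left(-3\right)\right)^{2} = \left(-3 + 20 \left(-3\right)\right)^{2} = \left(-3 - 60\right)^{2} = \left(-63\right)^{2} = 3969$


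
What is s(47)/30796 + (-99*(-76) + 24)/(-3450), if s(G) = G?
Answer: -38714343/17707700 ≈ -2.1863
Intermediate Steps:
s(47)/30796 + (-99*(-76) + 24)/(-3450) = 47/30796 + (-99*(-76) + 24)/(-3450) = 47*(1/30796) + (7524 + 24)*(-1/3450) = 47/30796 + 7548*(-1/3450) = 47/30796 - 1258/575 = -38714343/17707700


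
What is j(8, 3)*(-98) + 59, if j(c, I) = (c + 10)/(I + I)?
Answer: -235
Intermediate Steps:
j(c, I) = (10 + c)/(2*I) (j(c, I) = (10 + c)/((2*I)) = (10 + c)*(1/(2*I)) = (10 + c)/(2*I))
j(8, 3)*(-98) + 59 = ((½)*(10 + 8)/3)*(-98) + 59 = ((½)*(⅓)*18)*(-98) + 59 = 3*(-98) + 59 = -294 + 59 = -235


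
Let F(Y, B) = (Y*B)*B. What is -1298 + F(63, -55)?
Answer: 189277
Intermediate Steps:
F(Y, B) = Y*B² (F(Y, B) = (B*Y)*B = Y*B²)
-1298 + F(63, -55) = -1298 + 63*(-55)² = -1298 + 63*3025 = -1298 + 190575 = 189277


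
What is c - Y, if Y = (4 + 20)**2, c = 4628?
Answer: 4052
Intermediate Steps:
Y = 576 (Y = 24**2 = 576)
c - Y = 4628 - 1*576 = 4628 - 576 = 4052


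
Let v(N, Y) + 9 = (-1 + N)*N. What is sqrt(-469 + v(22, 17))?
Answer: 4*I ≈ 4.0*I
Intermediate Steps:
v(N, Y) = -9 + N*(-1 + N) (v(N, Y) = -9 + (-1 + N)*N = -9 + N*(-1 + N))
sqrt(-469 + v(22, 17)) = sqrt(-469 + (-9 + 22**2 - 1*22)) = sqrt(-469 + (-9 + 484 - 22)) = sqrt(-469 + 453) = sqrt(-16) = 4*I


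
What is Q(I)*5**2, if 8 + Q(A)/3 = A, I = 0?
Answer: -600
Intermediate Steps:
Q(A) = -24 + 3*A
Q(I)*5**2 = (-24 + 3*0)*5**2 = (-24 + 0)*25 = -24*25 = -600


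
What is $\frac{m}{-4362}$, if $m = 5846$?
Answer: $- \frac{2923}{2181} \approx -1.3402$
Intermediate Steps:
$\frac{m}{-4362} = \frac{5846}{-4362} = 5846 \left(- \frac{1}{4362}\right) = - \frac{2923}{2181}$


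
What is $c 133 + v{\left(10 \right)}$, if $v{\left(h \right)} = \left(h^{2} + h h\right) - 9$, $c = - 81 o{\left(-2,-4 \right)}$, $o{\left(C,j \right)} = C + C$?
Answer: $43283$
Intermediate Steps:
$o{\left(C,j \right)} = 2 C$
$c = 324$ ($c = - 81 \cdot 2 \left(-2\right) = \left(-81\right) \left(-4\right) = 324$)
$v{\left(h \right)} = -9 + 2 h^{2}$ ($v{\left(h \right)} = \left(h^{2} + h^{2}\right) - 9 = 2 h^{2} - 9 = -9 + 2 h^{2}$)
$c 133 + v{\left(10 \right)} = 324 \cdot 133 - \left(9 - 2 \cdot 10^{2}\right) = 43092 + \left(-9 + 2 \cdot 100\right) = 43092 + \left(-9 + 200\right) = 43092 + 191 = 43283$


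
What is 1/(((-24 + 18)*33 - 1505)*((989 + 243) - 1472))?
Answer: 1/408720 ≈ 2.4467e-6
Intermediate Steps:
1/(((-24 + 18)*33 - 1505)*((989 + 243) - 1472)) = 1/((-6*33 - 1505)*(1232 - 1472)) = 1/((-198 - 1505)*(-240)) = 1/(-1703*(-240)) = 1/408720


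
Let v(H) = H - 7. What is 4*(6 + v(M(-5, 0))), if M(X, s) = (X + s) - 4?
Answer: -40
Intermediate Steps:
M(X, s) = -4 + X + s
v(H) = -7 + H
4*(6 + v(M(-5, 0))) = 4*(6 + (-7 + (-4 - 5 + 0))) = 4*(6 + (-7 - 9)) = 4*(6 - 16) = 4*(-10) = -40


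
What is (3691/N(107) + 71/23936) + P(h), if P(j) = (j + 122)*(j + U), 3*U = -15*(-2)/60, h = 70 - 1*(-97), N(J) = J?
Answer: 371461789511/7683456 ≈ 48346.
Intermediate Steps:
h = 167 (h = 70 + 97 = 167)
U = 1/6 (U = (-15*(-2)/60)/3 = (30*(1/60))/3 = (1/3)*(1/2) = 1/6 ≈ 0.16667)
P(j) = (122 + j)*(1/6 + j) (P(j) = (j + 122)*(j + 1/6) = (122 + j)*(1/6 + j))
(3691/N(107) + 71/23936) + P(h) = (3691/107 + 71/23936) + (61/3 + 167**2 + (733/6)*167) = (3691*(1/107) + 71*(1/23936)) + (61/3 + 27889 + 122411/6) = (3691/107 + 71/23936) + 289867/6 = 88355373/2561152 + 289867/6 = 371461789511/7683456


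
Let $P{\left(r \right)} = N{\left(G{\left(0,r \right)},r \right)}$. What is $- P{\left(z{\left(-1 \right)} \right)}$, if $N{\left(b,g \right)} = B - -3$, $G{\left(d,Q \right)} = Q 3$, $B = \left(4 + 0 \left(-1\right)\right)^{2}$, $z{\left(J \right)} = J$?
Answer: $-19$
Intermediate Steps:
$B = 16$ ($B = \left(4 + 0\right)^{2} = 4^{2} = 16$)
$G{\left(d,Q \right)} = 3 Q$
$N{\left(b,g \right)} = 19$ ($N{\left(b,g \right)} = 16 - -3 = 16 + 3 = 19$)
$P{\left(r \right)} = 19$
$- P{\left(z{\left(-1 \right)} \right)} = \left(-1\right) 19 = -19$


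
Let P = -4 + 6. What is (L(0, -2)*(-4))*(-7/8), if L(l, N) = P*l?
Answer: 0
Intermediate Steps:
P = 2
L(l, N) = 2*l
(L(0, -2)*(-4))*(-7/8) = ((2*0)*(-4))*(-7/8) = (0*(-4))*(-7*⅛) = 0*(-7/8) = 0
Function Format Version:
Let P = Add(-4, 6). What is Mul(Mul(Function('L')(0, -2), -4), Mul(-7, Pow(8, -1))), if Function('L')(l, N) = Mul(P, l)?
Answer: 0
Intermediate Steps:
P = 2
Function('L')(l, N) = Mul(2, l)
Mul(Mul(Function('L')(0, -2), -4), Mul(-7, Pow(8, -1))) = Mul(Mul(Mul(2, 0), -4), Mul(-7, Pow(8, -1))) = Mul(Mul(0, -4), Mul(-7, Rational(1, 8))) = Mul(0, Rational(-7, 8)) = 0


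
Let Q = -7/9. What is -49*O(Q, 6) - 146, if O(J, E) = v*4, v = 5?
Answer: -1126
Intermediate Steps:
Q = -7/9 (Q = -7*⅑ = -7/9 ≈ -0.77778)
O(J, E) = 20 (O(J, E) = 5*4 = 20)
-49*O(Q, 6) - 146 = -49*20 - 146 = -980 - 146 = -1126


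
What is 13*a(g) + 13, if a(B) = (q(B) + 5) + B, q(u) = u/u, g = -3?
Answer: 52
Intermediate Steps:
q(u) = 1
a(B) = 6 + B (a(B) = (1 + 5) + B = 6 + B)
13*a(g) + 13 = 13*(6 - 3) + 13 = 13*3 + 13 = 39 + 13 = 52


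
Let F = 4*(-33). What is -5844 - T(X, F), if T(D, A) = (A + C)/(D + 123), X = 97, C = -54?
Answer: -642747/110 ≈ -5843.2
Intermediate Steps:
F = -132
T(D, A) = (-54 + A)/(123 + D) (T(D, A) = (A - 54)/(D + 123) = (-54 + A)/(123 + D))
-5844 - T(X, F) = -5844 - (-54 - 132)/(123 + 97) = -5844 - (-186)/220 = -5844 - 1*(-93/110) = -5844 + 93/110 = -642747/110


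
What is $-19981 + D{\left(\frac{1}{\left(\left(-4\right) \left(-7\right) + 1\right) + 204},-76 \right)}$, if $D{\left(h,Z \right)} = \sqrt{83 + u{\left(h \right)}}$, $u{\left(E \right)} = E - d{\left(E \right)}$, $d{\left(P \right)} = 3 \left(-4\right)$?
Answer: $-19981 + \frac{2 \sqrt{1289422}}{233} \approx -19971.0$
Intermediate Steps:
$d{\left(P \right)} = -12$
$u{\left(E \right)} = 12 + E$ ($u{\left(E \right)} = E - -12 = E + 12 = 12 + E$)
$D{\left(h,Z \right)} = \sqrt{95 + h}$ ($D{\left(h,Z \right)} = \sqrt{83 + \left(12 + h\right)} = \sqrt{95 + h}$)
$-19981 + D{\left(\frac{1}{\left(\left(-4\right) \left(-7\right) + 1\right) + 204},-76 \right)} = -19981 + \sqrt{95 + \frac{1}{\left(\left(-4\right) \left(-7\right) + 1\right) + 204}} = -19981 + \sqrt{95 + \frac{1}{\left(28 + 1\right) + 204}} = -19981 + \sqrt{95 + \frac{1}{29 + 204}} = -19981 + \sqrt{95 + \frac{1}{233}} = -19981 + \sqrt{\frac{22136}{233}} = -19981 + \frac{2 \sqrt{1289422}}{233}$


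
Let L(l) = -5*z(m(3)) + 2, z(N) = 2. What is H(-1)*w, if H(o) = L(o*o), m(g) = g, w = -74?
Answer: 592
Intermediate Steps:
L(l) = -8 (L(l) = -5*2 + 2 = -10 + 2 = -8)
H(o) = -8
H(-1)*w = -8*(-74) = 592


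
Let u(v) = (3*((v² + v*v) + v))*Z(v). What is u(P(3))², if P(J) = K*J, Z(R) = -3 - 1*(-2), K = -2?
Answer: 39204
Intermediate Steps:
Z(R) = -1 (Z(R) = -3 + 2 = -1)
P(J) = -2*J
u(v) = -6*v² - 3*v (u(v) = (3*((v² + v*v) + v))*(-1) = (3*((v² + v²) + v))*(-1) = (3*(2*v² + v))*(-1) = (3*(v + 2*v²))*(-1) = (3*v + 6*v²)*(-1) = -6*v² - 3*v)
u(P(3))² = (-3*(-2*3)*(1 + 2*(-2*3)))² = (-3*(-6)*(1 + 2*(-6)))² = (-3*(-6)*(1 - 12))² = (-3*(-6)*(-11))² = (-198)² = 39204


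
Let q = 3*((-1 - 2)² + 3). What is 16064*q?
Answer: 578304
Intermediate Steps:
q = 36 (q = 3*((-3)² + 3) = 3*(9 + 3) = 3*12 = 36)
16064*q = 16064*36 = 578304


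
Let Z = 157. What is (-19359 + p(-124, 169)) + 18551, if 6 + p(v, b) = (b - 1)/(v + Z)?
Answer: -8898/11 ≈ -808.91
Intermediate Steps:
p(v, b) = -6 + (-1 + b)/(157 + v) (p(v, b) = -6 + (b - 1)/(v + 157) = -6 + (-1 + b)/(157 + v))
(-19359 + p(-124, 169)) + 18551 = (-19359 + (-943 + 169 - 6*(-124))/(157 - 124)) + 18551 = (-19359 + (-943 + 169 + 744)/33) + 18551 = (-19359 + (1/33)*(-30)) + 18551 = (-19359 - 10/11) + 18551 = -212959/11 + 18551 = -8898/11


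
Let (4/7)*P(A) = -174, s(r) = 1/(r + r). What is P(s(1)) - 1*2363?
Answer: -5335/2 ≈ -2667.5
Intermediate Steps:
s(r) = 1/(2*r)
P(A) = -609/2 (P(A) = (7/4)*(-174) = -609/2)
P(s(1)) - 1*2363 = -609/2 - 1*2363 = -609/2 - 2363 = -5335/2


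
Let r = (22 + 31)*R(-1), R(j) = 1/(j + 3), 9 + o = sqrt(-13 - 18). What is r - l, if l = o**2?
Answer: -47/2 + 18*I*sqrt(31) ≈ -23.5 + 100.22*I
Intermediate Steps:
o = -9 + I*sqrt(31) (o = -9 + sqrt(-13 - 18) = -9 + sqrt(-31) = -9 + I*sqrt(31) ≈ -9.0 + 5.5678*I)
R(j) = 1/(3 + j)
l = (-9 + I*sqrt(31))**2 ≈ 50.0 - 100.22*I
r = 53/2 (r = (22 + 31)/(3 - 1) = 53/2 ≈ 26.500)
r - l = 53/2 - (9 - I*sqrt(31))**2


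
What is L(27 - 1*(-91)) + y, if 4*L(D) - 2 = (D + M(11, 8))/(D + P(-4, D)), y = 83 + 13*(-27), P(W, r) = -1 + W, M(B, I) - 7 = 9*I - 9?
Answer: -60361/226 ≈ -267.08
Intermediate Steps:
M(B, I) = -2 + 9*I (M(B, I) = 7 + (9*I - 9) = 7 + (-9 + 9*I) = -2 + 9*I)
y = -268 (y = 83 - 351 = -268)
L(D) = ½ + (70 + D)/(4*(-5 + D)) (L(D) = ½ + ((D + (-2 + 9*8))/(D + (-1 - 4)))/4 = ½ + ((D + (-2 + 72))/(D - 5))/4 = ½ + ((D + 70)/(-5 + D))/4 = ½ + ((70 + D)/(-5 + D))/4 = ½ + (70 + D)/(4*(-5 + D)))
L(27 - 1*(-91)) + y = 3*(20 + (27 - 1*(-91)))/(4*(-5 + (27 - 1*(-91)))) - 268 = 3*(20 + (27 + 91))/(4*(-5 + (27 + 91))) - 268 = 3*(20 + 118)/(4*(-5 + 118)) - 268 = (¾)*138/113 - 268 = (¾)*(1/113)*138 - 268 = 207/226 - 268 = -60361/226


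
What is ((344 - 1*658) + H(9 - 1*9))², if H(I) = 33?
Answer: 78961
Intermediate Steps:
((344 - 1*658) + H(9 - 1*9))² = ((344 - 1*658) + 33)² = ((344 - 658) + 33)² = (-314 + 33)² = (-281)² = 78961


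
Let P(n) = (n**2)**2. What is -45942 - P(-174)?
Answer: -916682118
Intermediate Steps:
P(n) = n**4
-45942 - P(-174) = -45942 - 1*(-174)**4 = -45942 - 1*916636176 = -45942 - 916636176 = -916682118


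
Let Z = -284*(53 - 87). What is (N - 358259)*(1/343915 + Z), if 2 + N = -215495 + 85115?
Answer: -1622700162125481/343915 ≈ -4.7183e+9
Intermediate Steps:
N = -130382 (N = -2 + (-215495 + 85115) = -2 - 130380 = -130382)
Z = 9656 (Z = -284*(-34) = 9656)
(N - 358259)*(1/343915 + Z) = (-130382 - 358259)*(1/343915 + 9656) = -488641*(1/343915 + 9656) = -488641*3320843241/343915 = -1622700162125481/343915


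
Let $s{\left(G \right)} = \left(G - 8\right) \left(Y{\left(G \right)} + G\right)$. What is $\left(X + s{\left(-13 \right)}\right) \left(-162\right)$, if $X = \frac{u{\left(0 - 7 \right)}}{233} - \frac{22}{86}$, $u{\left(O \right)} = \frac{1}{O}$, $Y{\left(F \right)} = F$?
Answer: $- \frac{6200490708}{70133} \approx -88411.0$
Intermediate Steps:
$s{\left(G \right)} = 2 G \left(-8 + G\right)$ ($s{\left(G \right)} = \left(G - 8\right) \left(G + G\right) = \left(-8 + G\right) 2 G = 2 G \left(-8 + G\right)$)
$X = - \frac{17984}{70133}$ ($X = \frac{1}{\left(0 - 7\right) 233} - \frac{22}{86} = \frac{1}{0 - 7} \cdot \frac{1}{233} - \frac{11}{43} = \frac{1}{-7} \cdot \frac{1}{233} - \frac{11}{43} = \left(- \frac{1}{7}\right) \frac{1}{233} - \frac{11}{43} = - \frac{1}{1631} - \frac{11}{43} = - \frac{17984}{70133} \approx -0.25643$)
$\left(X + s{\left(-13 \right)}\right) \left(-162\right) = \left(- \frac{17984}{70133} + 2 \left(-13\right) \left(-8 - 13\right)\right) \left(-162\right) = \left(- \frac{17984}{70133} + 2 \left(-13\right) \left(-21\right)\right) \left(-162\right) = \left(- \frac{17984}{70133} + 546\right) \left(-162\right) = \frac{38274634}{70133} \left(-162\right) = - \frac{6200490708}{70133}$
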